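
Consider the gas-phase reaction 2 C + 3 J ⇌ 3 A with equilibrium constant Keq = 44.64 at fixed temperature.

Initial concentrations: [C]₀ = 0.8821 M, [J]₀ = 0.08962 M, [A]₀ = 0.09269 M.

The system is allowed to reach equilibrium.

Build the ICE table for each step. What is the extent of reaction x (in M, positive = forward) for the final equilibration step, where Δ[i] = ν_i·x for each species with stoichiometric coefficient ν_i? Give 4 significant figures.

Q₀ = 1.422 vs Keq = 44.64 ⇒ Q<K, forward
Step 1:
                   C          J          A
  init        0.8821    0.08962    0.09269
  Δ         -0.03072   -0.04607    0.04607
  eq          0.8514    0.04355     0.1388
  solve Keq expr → x = 0.01536; check Q = 44.64

x = 0.01536 M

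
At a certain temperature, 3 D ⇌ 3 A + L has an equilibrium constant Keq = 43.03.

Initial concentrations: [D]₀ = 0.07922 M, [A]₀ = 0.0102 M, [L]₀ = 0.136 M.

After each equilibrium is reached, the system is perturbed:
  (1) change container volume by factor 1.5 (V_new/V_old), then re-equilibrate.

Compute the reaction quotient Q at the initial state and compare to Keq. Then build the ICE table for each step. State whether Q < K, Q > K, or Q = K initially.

Q₀ = 2.9029e-04 vs Keq = 43.03 ⇒ Q<K, forward
Step 1:
                  D         A         L
  init      0.07922    0.0102     0.136
  Δ        -0.06726   0.06726   0.02242
  eq        0.01196   0.07746    0.1584
  solve Keq expr → x = 0.02242; check Q = 43.03
Then change container volume by factor 1.5 (V_new/V_old).
Step 2:
                  D         A         L
  init     0.007974   0.05164    0.1056
  Δ       -8.8243e-04 8.8243e-04 2.9414e-04
  eq       0.007091   0.05252    0.1059
  solve Keq expr → x = 2.9414e-04; check Q = 43.03

Q₀ = 2.9029e-04; Q < K (proceeds forward)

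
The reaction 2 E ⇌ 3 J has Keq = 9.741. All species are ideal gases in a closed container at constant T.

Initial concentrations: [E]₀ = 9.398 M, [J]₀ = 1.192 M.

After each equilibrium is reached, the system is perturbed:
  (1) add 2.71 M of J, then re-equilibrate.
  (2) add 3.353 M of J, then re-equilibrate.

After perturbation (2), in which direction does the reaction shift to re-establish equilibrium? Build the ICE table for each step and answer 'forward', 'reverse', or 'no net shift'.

Q₀ = 0.01918 vs Keq = 9.741 ⇒ Q<K, forward
Step 1:
                  E         J
  Initial     9.398     1.192
  Change     -3.731     5.596
  Equil       5.667     6.788
  solve Keq expr → x = 1.865; check Q = 9.741
Then add 2.71 M of J.
Step 2:
                  E         J
  Initial     5.667     9.498
  Change      1.192    -1.788
  Equil       6.859      7.71
  solve Keq expr → x = -0.5961; check Q = 9.741
Then add 3.353 M of J.
Step 3:
                  E         J
  Initial     6.859     11.06
  Change      1.507    -2.261
  Equil       8.367     8.802
  solve Keq expr → x = -0.7537; check Q = 9.741

Direction: reverse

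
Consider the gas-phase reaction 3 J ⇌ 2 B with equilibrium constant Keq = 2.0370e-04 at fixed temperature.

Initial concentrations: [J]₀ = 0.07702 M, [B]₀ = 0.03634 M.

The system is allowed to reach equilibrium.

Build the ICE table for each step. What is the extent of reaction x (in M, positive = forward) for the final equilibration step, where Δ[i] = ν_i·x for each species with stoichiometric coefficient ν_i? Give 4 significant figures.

Q₀ = 2.89 vs Keq = 2.0370e-04 ⇒ Q>K, reverse
Step 1:
                   J          B
  init       0.07702    0.03634
  Δ           0.0535   -0.03567
  eq          0.1305 6.7300e-04
  solve Keq expr → x = -0.01783; check Q = 2.0370e-04

x = -0.01783 M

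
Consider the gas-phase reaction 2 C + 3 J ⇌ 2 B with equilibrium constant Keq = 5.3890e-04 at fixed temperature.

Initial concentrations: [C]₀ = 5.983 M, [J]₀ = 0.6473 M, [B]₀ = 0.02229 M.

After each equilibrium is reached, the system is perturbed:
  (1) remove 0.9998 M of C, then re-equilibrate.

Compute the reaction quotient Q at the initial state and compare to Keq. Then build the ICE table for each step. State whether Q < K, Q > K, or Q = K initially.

Q₀ = 5.1176e-05; Q < K (proceeds forward)

Q₀ = 5.1176e-05 vs Keq = 5.3890e-04 ⇒ Q<K, forward
Step 1:
                    C           J           B
  init          5.983      0.6473     0.02229
  Δ          -0.03984    -0.05976     0.03984
  eq            5.943      0.5875     0.06213
  solve Keq expr → x = 0.01992; check Q = 5.3890e-04
Then remove 0.9998 M of C.
Step 2:
                    C           J           B
  init          4.943      0.5875     0.06213
  Δ           0.00864     0.01296    -0.00864
  eq            4.952      0.6005     0.05349
  solve Keq expr → x = -0.00432; check Q = 5.3890e-04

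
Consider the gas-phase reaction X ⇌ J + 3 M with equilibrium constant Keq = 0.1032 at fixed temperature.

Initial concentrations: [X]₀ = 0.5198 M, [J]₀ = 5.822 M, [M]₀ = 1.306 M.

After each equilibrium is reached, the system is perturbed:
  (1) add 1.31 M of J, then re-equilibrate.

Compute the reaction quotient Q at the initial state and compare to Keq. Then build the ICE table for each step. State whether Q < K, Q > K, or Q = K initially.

Q₀ = 24.95 vs Keq = 0.1032 ⇒ Q>K, reverse
Step 1:
                  X         J         M
  Initial    0.5198     5.822     1.306
  Change     0.3506   -0.3506    -1.052
  Equil      0.8704     5.471    0.2542
  solve Keq expr → x = -0.3506; check Q = 0.1032
Then add 1.31 M of J.
Step 2:
                  X         J         M
  Initial    0.8704     6.781    0.2542
  Change   0.005657 -0.005657  -0.01697
  Equil      0.8761     6.776    0.2372
  solve Keq expr → x = -0.005657; check Q = 0.1032

Q₀ = 24.95; Q > K (proceeds reverse)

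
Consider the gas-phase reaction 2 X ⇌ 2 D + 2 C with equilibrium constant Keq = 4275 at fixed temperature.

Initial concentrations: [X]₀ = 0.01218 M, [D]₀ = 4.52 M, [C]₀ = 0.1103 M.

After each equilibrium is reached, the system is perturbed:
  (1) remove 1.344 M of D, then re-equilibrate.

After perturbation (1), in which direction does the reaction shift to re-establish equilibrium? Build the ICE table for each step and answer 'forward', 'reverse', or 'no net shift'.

Q₀ = 1675 vs Keq = 4275 ⇒ Q<K, forward
Step 1:
                   X          D          C
  init       0.01218       4.52     0.1103
  Δ        -0.004253   0.004253   0.004253
  eq        0.007927      4.524     0.1146
  solve Keq expr → x = 0.002127; check Q = 4275
Then remove 1.344 M of D.
Step 2:
                   X          D          C
  init      0.007927       3.18     0.1146
  Δ        -0.002242   0.002242   0.002242
  eq        0.005685      3.182     0.1168
  solve Keq expr → x = 0.001121; check Q = 4275

Direction: forward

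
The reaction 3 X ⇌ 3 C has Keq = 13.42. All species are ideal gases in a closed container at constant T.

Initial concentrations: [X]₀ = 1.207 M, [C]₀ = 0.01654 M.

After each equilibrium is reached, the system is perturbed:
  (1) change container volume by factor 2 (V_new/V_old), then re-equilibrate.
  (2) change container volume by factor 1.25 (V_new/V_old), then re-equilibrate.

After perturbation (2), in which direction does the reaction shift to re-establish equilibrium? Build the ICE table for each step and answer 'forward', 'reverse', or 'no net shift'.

Q₀ = 2.5733e-06 vs Keq = 13.42 ⇒ Q<K, forward
Step 1:
                   X          C
  Initial      1.207    0.01654
  Change     -0.8446     0.8446
  Equil       0.3624     0.8612
  solve Keq expr → x = 0.2815; check Q = 13.42
Then change container volume by factor 2 (V_new/V_old).
Step 2:
                   X          C
  Initial     0.1812     0.4306
  Change           0          0
  Equil       0.1812     0.4306
  solve Keq expr → x = 0; check Q = 13.42
Then change container volume by factor 1.25 (V_new/V_old).
Step 3:
                   X          C
  Initial      0.145     0.3445
  Change           0          0
  Equil        0.145     0.3445
  solve Keq expr → x = 0; check Q = 13.42

Direction: no net shift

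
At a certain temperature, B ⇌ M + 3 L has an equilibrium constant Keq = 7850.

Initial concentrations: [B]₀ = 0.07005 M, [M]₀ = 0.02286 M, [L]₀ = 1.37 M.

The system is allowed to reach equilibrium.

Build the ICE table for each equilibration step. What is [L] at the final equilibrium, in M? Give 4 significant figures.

[L]_eq = 1.58 M

Q₀ = 0.8391 vs Keq = 7850 ⇒ Q<K, forward
Step 1:
                    B           M           L
  init        0.07005     0.02286        1.37
  Δ             -0.07        0.07        0.21
  eq       4.6661e-05     0.09286        1.58
  solve Keq expr → x = 0.07; check Q = 7850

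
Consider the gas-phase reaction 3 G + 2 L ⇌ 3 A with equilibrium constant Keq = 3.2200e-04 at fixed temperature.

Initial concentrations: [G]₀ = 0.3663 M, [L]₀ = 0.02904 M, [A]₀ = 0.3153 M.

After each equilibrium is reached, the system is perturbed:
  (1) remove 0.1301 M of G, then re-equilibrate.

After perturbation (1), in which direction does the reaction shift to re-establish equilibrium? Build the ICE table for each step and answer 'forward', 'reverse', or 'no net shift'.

Direction: reverse

Q₀ = 756.3 vs Keq = 3.2200e-04 ⇒ Q>K, reverse
Step 1:
                  G         L         A
  init       0.3663   0.02904    0.3153
  Δ          0.2983    0.1989   -0.2983
  eq         0.6646    0.2279     0.017
  solve Keq expr → x = -0.09943; check Q = 3.2200e-04
Then remove 0.1301 M of G.
Step 2:
                  G         L         A
  init       0.5345    0.2279     0.017
  Δ        0.003162  0.002108 -0.003162
  eq         0.5377      0.23   0.01383
  solve Keq expr → x = -0.001054; check Q = 3.2200e-04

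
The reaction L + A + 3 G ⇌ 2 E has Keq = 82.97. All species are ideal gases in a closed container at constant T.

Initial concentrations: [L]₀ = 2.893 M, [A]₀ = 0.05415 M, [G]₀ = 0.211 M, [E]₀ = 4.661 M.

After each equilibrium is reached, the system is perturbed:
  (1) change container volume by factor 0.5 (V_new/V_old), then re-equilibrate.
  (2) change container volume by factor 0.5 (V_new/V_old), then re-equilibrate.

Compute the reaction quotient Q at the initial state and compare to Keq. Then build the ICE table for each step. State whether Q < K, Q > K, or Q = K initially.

Q₀ = 1.4763e+04 vs Keq = 82.97 ⇒ Q>K, reverse
Step 1:
                    L           A           G           E
  init          2.893     0.05415       0.211       4.661
  Δ            0.1627      0.1627      0.4882     -0.3255
  eq            3.056      0.2169      0.6992       4.336
  solve Keq expr → x = -0.1627; check Q = 82.97
Then change container volume by factor 0.5 (V_new/V_old).
Step 2:
                    L           A           G           E
  init          6.111      0.4338       1.398       8.671
  Δ           -0.1779     -0.1779     -0.5336      0.3557
  eq            5.934      0.2559      0.8648       9.027
  solve Keq expr → x = 0.1779; check Q = 82.97
Then change container volume by factor 0.5 (V_new/V_old).
Step 3:
                    L           A           G           E
  init          11.87      0.5118        1.73       18.05
  Δ           -0.2207     -0.2207     -0.6622      0.4415
  eq            11.65      0.2911       1.067        18.5
  solve Keq expr → x = 0.2207; check Q = 82.97

Q₀ = 1.4763e+04; Q > K (proceeds reverse)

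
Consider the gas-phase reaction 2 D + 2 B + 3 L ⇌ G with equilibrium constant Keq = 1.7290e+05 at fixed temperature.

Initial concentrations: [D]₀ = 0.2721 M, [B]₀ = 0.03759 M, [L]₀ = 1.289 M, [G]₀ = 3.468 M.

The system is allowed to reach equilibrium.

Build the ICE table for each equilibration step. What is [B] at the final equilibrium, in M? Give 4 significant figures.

[B]_eq = 0.01294 M

Q₀ = 1.5478e+04 vs Keq = 1.7290e+05 ⇒ Q<K, forward
Step 1:
                    D           B           L           G
  Initial      0.2721     0.03759       1.289       3.468
  Change     -0.02465    -0.02465    -0.03697     0.01232
  Equil        0.2475     0.01294       1.252        3.48
  solve Keq expr → x = 0.01232; check Q = 1.7290e+05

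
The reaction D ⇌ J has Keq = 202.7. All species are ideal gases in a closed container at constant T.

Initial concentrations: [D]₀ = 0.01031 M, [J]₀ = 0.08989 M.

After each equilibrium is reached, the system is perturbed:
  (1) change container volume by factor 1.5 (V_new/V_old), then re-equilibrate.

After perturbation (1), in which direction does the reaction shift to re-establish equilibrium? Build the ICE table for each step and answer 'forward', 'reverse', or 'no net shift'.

Q₀ = 8.719 vs Keq = 202.7 ⇒ Q<K, forward
Step 1:
                    D           J
  init        0.01031     0.08989
  Δ         -0.009818    0.009818
  eq       4.9190e-04     0.09971
  solve Keq expr → x = 0.009818; check Q = 202.7
Then change container volume by factor 1.5 (V_new/V_old).
Step 2:
                    D           J
  init     3.2793e-04     0.06647
  Δ                 0           0
  eq       3.2793e-04     0.06647
  solve Keq expr → x = 0; check Q = 202.7

Direction: no net shift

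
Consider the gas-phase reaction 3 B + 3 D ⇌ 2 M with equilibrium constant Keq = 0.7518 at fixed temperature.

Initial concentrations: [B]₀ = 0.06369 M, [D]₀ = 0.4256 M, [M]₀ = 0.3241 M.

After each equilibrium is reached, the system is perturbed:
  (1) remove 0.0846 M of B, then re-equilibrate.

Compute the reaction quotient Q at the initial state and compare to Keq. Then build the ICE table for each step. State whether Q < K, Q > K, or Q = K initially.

Q₀ = 5274; Q > K (proceeds reverse)

Q₀ = 5274 vs Keq = 0.7518 ⇒ Q>K, reverse
Step 1:
                   B          D          M
  Initial    0.06369     0.4256     0.3241
  Change      0.3047     0.3047    -0.2031
  Equil       0.3684     0.7303      0.121
  solve Keq expr → x = -0.1016; check Q = 0.7518
Then remove 0.0846 M of B.
Step 2:
                   B          D          M
  Initial     0.2838     0.7303      0.121
  Change     0.02997    0.02997   -0.01998
  Equil       0.3137     0.7602      0.101
  solve Keq expr → x = -0.009989; check Q = 0.7518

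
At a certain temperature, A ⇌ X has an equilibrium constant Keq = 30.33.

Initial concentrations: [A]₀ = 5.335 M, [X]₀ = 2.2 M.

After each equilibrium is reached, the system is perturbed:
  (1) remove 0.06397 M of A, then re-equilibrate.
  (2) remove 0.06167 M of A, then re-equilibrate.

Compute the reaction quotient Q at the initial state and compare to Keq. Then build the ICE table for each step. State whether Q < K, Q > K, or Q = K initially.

Q₀ = 0.4124; Q < K (proceeds forward)

Q₀ = 0.4124 vs Keq = 30.33 ⇒ Q<K, forward
Step 1:
                    A           X
  I             5.335         2.2
  C            -5.094       5.094
  E            0.2405       7.294
  solve Keq expr → x = 5.094; check Q = 30.33
Then remove 0.06397 M of A.
Step 2:
                    A           X
  I            0.1765       7.294
  C           0.06193    -0.06193
  E            0.2385       7.233
  solve Keq expr → x = -0.06193; check Q = 30.33
Then remove 0.06167 M of A.
Step 3:
                    A           X
  I            0.1768       7.233
  C            0.0597     -0.0597
  E            0.2365       7.173
  solve Keq expr → x = -0.0597; check Q = 30.33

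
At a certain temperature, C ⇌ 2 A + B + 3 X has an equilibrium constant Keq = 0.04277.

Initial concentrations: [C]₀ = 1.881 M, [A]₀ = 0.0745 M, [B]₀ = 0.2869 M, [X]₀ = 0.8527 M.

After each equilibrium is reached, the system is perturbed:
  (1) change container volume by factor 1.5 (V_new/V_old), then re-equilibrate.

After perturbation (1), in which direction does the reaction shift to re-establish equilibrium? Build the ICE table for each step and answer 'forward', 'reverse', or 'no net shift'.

Q₀ = 5.2486e-04 vs Keq = 0.04277 ⇒ Q<K, forward
Step 1:
                  C         A         B         X
  Initial     1.881    0.0745    0.2869    0.8527
  Change    -0.1221    0.2442    0.1221    0.3663
  Equil       1.759    0.3187     0.409     1.219
  solve Keq expr → x = 0.1221; check Q = 0.04277
Then change container volume by factor 1.5 (V_new/V_old).
Step 2:
                  C         A         B         X
  Initial     1.173    0.2125    0.2727    0.8126
  Change   -0.07148     0.143   0.07148    0.2144
  Equil       1.101    0.3554    0.3441     1.027
  solve Keq expr → x = 0.07148; check Q = 0.04277

Direction: forward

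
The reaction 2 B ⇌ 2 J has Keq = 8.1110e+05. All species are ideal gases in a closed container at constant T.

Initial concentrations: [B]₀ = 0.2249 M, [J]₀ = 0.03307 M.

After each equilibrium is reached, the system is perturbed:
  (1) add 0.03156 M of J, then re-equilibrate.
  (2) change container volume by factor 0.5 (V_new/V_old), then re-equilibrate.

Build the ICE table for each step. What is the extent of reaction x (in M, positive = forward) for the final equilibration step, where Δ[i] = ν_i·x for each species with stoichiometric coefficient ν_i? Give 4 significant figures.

x = 0 M

Q₀ = 0.02162 vs Keq = 8.1110e+05 ⇒ Q<K, forward
Step 1:
                   B          J
  Initial     0.2249    0.03307
  Change     -0.2246     0.2246
  Equil   2.8612e-04     0.2577
  solve Keq expr → x = 0.1123; check Q = 8.1110e+05
Then add 0.03156 M of J.
Step 2:
                   B          J
  Initial 2.8612e-04     0.2892
  Change  3.5004e-05 -3.5004e-05
  Equil   3.2113e-04     0.2892
  solve Keq expr → x = -1.7502e-05; check Q = 8.1110e+05
Then change container volume by factor 0.5 (V_new/V_old).
Step 3:
                   B          J
  Initial 6.4225e-04     0.5784
  Change           0          0
  Equil   6.4225e-04     0.5784
  solve Keq expr → x = 0; check Q = 8.1110e+05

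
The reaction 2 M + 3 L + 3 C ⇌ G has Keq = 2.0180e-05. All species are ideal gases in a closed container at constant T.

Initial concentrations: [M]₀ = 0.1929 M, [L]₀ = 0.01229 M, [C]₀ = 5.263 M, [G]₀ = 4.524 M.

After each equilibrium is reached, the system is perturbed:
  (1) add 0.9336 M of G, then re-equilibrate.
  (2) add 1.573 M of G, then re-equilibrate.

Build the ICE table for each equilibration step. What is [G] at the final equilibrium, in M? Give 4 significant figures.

Q₀ = 4.4926e+05 vs Keq = 2.0180e-05 ⇒ Q>K, reverse
Step 1:
                  M         L         C         G
  Initial    0.1929   0.01229     5.263     4.524
  Change      2.293     3.439     3.439    -1.146
  Equil       2.486     3.451     8.702     3.378
  solve Keq expr → x = -1.146; check Q = 2.0180e-05
Then add 0.9336 M of G.
Step 2:
                  M         L         C         G
  Initial     2.486     3.451     8.702     4.311
  Change    0.09042    0.1356    0.1356  -0.04521
  Equil       2.576     3.587     8.838     4.266
  solve Keq expr → x = -0.04521; check Q = 2.0180e-05
Then add 1.573 M of G.
Step 3:
                  M         L         C         G
  Initial     2.576     3.587     8.838     5.839
  Change      0.122     0.183     0.183  -0.06101
  Equil       2.698      3.77     9.021     5.778
  solve Keq expr → x = -0.06101; check Q = 2.0180e-05

[G]_eq = 5.778 M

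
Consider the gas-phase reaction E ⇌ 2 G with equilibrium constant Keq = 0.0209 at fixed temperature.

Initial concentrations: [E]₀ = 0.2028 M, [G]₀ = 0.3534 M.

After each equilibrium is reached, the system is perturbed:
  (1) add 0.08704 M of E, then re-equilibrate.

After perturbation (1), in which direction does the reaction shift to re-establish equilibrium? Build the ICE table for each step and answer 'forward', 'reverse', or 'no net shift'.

Q₀ = 0.6158 vs Keq = 0.0209 ⇒ Q>K, reverse
Step 1:
                   E          G
  Initial     0.2028     0.3534
  Change      0.1347    -0.2694
  Equil       0.3375    0.08399
  solve Keq expr → x = -0.1347; check Q = 0.0209
Then add 0.08704 M of E.
Step 2:
                   E          G
  Initial     0.4245    0.08399
  Change   -0.004836   0.009671
  Equil       0.4197    0.09366
  solve Keq expr → x = 0.004836; check Q = 0.0209

Direction: forward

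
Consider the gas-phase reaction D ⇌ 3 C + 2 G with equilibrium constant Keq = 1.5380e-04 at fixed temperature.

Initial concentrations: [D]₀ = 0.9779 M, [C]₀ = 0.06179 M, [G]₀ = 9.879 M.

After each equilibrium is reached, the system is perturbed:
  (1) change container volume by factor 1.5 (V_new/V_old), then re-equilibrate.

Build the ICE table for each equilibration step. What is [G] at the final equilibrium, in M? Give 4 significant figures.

Q₀ = 0.02354 vs Keq = 1.5380e-04 ⇒ Q>K, reverse
Step 1:
                    D           C           G
  I            0.9779     0.06179       9.879
  C           0.01672    -0.05015    -0.03343
  E            0.9946     0.01164       9.846
  solve Keq expr → x = -0.01672; check Q = 1.5380e-04
Then change container volume by factor 1.5 (V_new/V_old).
Step 2:
                    D           C           G
  I            0.6631    0.007762       6.564
  C         -0.001849    0.005548    0.003699
  E            0.6612     0.01331       6.567
  solve Keq expr → x = 0.001849; check Q = 1.5380e-04

[G]_eq = 6.567 M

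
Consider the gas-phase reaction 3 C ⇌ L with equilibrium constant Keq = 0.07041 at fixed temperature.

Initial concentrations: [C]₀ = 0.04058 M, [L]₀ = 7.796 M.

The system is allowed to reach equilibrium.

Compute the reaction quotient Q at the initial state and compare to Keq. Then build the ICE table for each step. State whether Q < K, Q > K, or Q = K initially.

Q₀ = 1.1666e+05 vs Keq = 0.07041 ⇒ Q>K, reverse
Step 1:
                   C          L
  init       0.04058      7.796
  Δ            4.436     -1.479
  eq           4.477      6.317
  solve Keq expr → x = -1.479; check Q = 0.07041

Q₀ = 1.1666e+05; Q > K (proceeds reverse)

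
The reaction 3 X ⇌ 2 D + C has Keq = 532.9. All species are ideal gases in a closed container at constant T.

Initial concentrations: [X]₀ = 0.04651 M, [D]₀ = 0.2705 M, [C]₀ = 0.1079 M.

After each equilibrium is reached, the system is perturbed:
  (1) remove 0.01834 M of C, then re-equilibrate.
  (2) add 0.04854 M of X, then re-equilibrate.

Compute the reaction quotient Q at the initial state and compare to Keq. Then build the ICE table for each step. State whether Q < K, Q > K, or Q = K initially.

Q₀ = 78.47 vs Keq = 532.9 ⇒ Q<K, forward
Step 1:
                    X           D           C
  I           0.04651      0.2705      0.1079
  C           -0.0206     0.01373    0.006866
  E           0.02591      0.2842      0.1148
  solve Keq expr → x = 0.006866; check Q = 532.9
Then remove 0.01834 M of C.
Step 2:
                    X           D           C
  I           0.02591      0.2842     0.09643
  C          -0.00137  9.1343e-04  4.5672e-04
  E           0.02454      0.2851     0.09688
  solve Keq expr → x = 4.5672e-04; check Q = 532.9
Then add 0.04854 M of X.
Step 3:
                    X           D           C
  I           0.07308      0.2851     0.09688
  C          -0.04552     0.03035     0.01517
  E           0.02756      0.3155      0.1121
  solve Keq expr → x = 0.01517; check Q = 532.9

Q₀ = 78.47; Q < K (proceeds forward)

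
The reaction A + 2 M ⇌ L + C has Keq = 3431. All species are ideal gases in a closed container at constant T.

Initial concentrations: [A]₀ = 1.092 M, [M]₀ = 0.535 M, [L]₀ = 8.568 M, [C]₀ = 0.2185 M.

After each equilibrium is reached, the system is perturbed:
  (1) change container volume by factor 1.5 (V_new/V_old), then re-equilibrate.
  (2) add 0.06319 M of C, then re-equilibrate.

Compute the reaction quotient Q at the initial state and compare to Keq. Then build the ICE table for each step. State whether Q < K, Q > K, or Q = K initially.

Q₀ = 5.99 vs Keq = 3431 ⇒ Q<K, forward
Step 1:
                   A          M          L          C
  Initial      1.092      0.535      8.568     0.2185
  Change     -0.2486    -0.4973     0.2486     0.2486
  Equil       0.8434    0.03773      8.817     0.4671
  solve Keq expr → x = 0.2486; check Q = 3431
Then change container volume by factor 1.5 (V_new/V_old).
Step 2:
                   A          M          L          C
  Initial     0.5622    0.02515      5.878     0.3114
  Change    0.002718   0.005437  -0.002718  -0.002718
  Equil        0.565    0.03059      5.875     0.3087
  solve Keq expr → x = -0.002718; check Q = 3431
Then add 0.06319 M of C.
Step 3:
                   A          M          L          C
  Initial      0.565    0.03059      5.875     0.3719
  Change    0.001437   0.002873  -0.001437  -0.001437
  Equil       0.5664    0.03346      5.874     0.3705
  solve Keq expr → x = -0.001437; check Q = 3431

Q₀ = 5.99; Q < K (proceeds forward)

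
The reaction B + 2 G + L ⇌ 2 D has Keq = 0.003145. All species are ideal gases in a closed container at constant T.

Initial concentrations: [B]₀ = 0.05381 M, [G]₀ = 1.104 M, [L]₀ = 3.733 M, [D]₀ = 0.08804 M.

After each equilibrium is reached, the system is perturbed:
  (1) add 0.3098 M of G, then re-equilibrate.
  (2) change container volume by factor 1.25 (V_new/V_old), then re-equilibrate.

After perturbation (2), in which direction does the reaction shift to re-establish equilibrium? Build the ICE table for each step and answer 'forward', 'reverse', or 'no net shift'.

Direction: reverse

Q₀ = 0.03166 vs Keq = 0.003145 ⇒ Q>K, reverse
Step 1:
                  B         G         L         D
  Initial   0.05381     1.104     3.733   0.08804
  Change    0.02623   0.05246   0.02623  -0.05246
  Equil     0.08004     1.156     3.759   0.03558
  solve Keq expr → x = -0.02623; check Q = 0.003145
Then add 0.3098 M of G.
Step 2:
                  B         G         L         D
  Initial   0.08004     1.466     3.759   0.03558
  Change  -0.004053 -0.008107 -0.004053  0.008107
  Equil     0.07599     1.458     3.755   0.04368
  solve Keq expr → x = 0.004053; check Q = 0.003145
Then change container volume by factor 1.25 (V_new/V_old).
Step 3:
                  B         G         L         D
  Initial   0.06079     1.167     3.004   0.03495
  Change   0.003064  0.006128  0.003064 -0.006128
  Equil     0.06386     1.173     3.007   0.02882
  solve Keq expr → x = -0.003064; check Q = 0.003145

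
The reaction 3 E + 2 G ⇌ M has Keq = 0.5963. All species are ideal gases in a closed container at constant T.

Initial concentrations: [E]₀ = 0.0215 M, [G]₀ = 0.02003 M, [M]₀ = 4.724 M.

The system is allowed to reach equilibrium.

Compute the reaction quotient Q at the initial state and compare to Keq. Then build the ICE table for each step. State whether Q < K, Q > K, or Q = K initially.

Q₀ = 1.1848e+09 vs Keq = 0.5963 ⇒ Q>K, reverse
Step 1:
                    E           G           M
  I            0.0215     0.02003       4.724
  C             1.709       1.139     -0.5697
  E             1.731       1.159       4.154
  solve Keq expr → x = -0.5697; check Q = 0.5963

Q₀ = 1.1848e+09; Q > K (proceeds reverse)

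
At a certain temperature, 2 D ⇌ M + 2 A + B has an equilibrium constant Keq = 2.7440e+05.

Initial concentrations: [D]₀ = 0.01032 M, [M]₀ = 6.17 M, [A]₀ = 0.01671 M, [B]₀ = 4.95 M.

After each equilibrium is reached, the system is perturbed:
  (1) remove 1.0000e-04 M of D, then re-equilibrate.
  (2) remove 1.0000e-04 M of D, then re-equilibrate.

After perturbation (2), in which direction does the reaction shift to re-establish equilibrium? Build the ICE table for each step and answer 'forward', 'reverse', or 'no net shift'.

Direction: reverse

Q₀ = 80.07 vs Keq = 2.7440e+05 ⇒ Q<K, forward
Step 1:
                    D           M           A           B
  Initial     0.01032        6.17     0.01671        4.95
  Change     -0.01004    0.005019     0.01004    0.005019
  Equil    2.8244e-04       6.175     0.02675       4.955
  solve Keq expr → x = 0.005019; check Q = 2.7440e+05
Then remove 1.0000e-04 M of D.
Step 2:
                    D           M           A           B
  Initial  1.8244e-04       6.175     0.02675       4.955
  Change   9.8953e-05 -4.9476e-05 -9.8953e-05 -4.9476e-05
  Equil    2.8140e-04       6.175     0.02665       4.955
  solve Keq expr → x = -4.9476e-05; check Q = 2.7440e+05
Then remove 1.0000e-04 M of D.
Step 3:
                    D           M           A           B
  Initial  1.8140e-04       6.175     0.02665       4.955
  Change   9.8953e-05 -4.9476e-05 -9.8953e-05 -4.9476e-05
  Equil    2.8035e-04       6.175     0.02655       4.955
  solve Keq expr → x = -4.9476e-05; check Q = 2.7440e+05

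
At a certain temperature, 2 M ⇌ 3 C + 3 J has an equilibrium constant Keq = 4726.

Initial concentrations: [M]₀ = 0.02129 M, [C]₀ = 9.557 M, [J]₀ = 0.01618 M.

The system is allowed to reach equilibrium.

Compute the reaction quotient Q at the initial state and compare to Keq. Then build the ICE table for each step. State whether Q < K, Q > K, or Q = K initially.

Q₀ = 8.157; Q < K (proceeds forward)

Q₀ = 8.157 vs Keq = 4726 ⇒ Q<K, forward
Step 1:
                   M          C          J
  Initial    0.02129      9.557    0.01618
  Change    -0.01752    0.02627    0.02627
  Equil     0.003775      9.583    0.04245
  solve Keq expr → x = 0.008758; check Q = 4726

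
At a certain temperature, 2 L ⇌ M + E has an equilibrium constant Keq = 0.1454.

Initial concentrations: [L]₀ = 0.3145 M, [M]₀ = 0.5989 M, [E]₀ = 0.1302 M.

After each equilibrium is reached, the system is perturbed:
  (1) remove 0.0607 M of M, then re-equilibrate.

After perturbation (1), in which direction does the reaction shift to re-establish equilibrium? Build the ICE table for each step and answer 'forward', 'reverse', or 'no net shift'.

Q₀ = 0.7884 vs Keq = 0.1454 ⇒ Q>K, reverse
Step 1:
                   L          M          E
  Initial     0.3145     0.5989     0.1302
  Change      0.1442   -0.07212   -0.07212
  Equil       0.4587     0.5268    0.05808
  solve Keq expr → x = -0.07212; check Q = 0.1454
Then remove 0.0607 M of M.
Step 2:
                   L          M          E
  Initial     0.4587     0.4661    0.05808
  Change   -0.008894   0.004447   0.004447
  Equil       0.4498     0.4705    0.06253
  solve Keq expr → x = 0.004447; check Q = 0.1454

Direction: forward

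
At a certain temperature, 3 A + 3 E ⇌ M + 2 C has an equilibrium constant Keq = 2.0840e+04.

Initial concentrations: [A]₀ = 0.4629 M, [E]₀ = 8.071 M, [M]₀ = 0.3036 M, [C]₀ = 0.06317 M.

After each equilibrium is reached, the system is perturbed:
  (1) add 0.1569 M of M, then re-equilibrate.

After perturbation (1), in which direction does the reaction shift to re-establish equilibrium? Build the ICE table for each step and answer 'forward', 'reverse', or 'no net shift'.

Q₀ = 2.3232e-05 vs Keq = 2.0840e+04 ⇒ Q<K, forward
Step 1:
                    A           E           M           C
  init         0.4629       8.071      0.3036     0.06317
  Δ            -0.461      -0.461      0.1537      0.3073
  eq         0.001898        7.61      0.4573      0.3705
  solve Keq expr → x = 0.1537; check Q = 2.0840e+04
Then add 0.1569 M of M.
Step 2:
                    A           E           M           C
  init       0.001898        7.61      0.6142      0.3705
  Δ        1.9547e-04  1.9547e-04 -6.5158e-05 -1.3032e-04
  eq         0.002093        7.61      0.6141      0.3704
  solve Keq expr → x = -6.5158e-05; check Q = 2.0840e+04

Direction: reverse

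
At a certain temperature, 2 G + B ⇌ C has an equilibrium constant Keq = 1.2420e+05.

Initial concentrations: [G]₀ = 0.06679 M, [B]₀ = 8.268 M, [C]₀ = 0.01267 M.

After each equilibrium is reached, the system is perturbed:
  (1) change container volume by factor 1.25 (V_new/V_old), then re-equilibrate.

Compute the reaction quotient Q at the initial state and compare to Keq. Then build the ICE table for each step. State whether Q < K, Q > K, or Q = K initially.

Q₀ = 0.3435; Q < K (proceeds forward)

Q₀ = 0.3435 vs Keq = 1.2420e+05 ⇒ Q<K, forward
Step 1:
                  G         B         C
  init      0.06679     8.268   0.01267
  Δ        -0.06658  -0.03329   0.03329
  eq      2.1198e-04     8.235   0.04596
  solve Keq expr → x = 0.03329; check Q = 1.2420e+05
Then change container volume by factor 1.25 (V_new/V_old).
Step 2:
                  G         B         C
  init    1.6959e-04     6.588   0.03677
  Δ       4.2335e-05 2.1168e-05 -2.1168e-05
  eq      2.1192e-04     6.588   0.03675
  solve Keq expr → x = -2.1168e-05; check Q = 1.2420e+05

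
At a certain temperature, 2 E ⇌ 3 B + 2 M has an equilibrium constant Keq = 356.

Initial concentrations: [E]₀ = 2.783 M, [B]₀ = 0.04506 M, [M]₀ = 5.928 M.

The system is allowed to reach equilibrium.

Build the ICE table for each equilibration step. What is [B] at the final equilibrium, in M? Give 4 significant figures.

Q₀ = 4.1511e-04 vs Keq = 356 ⇒ Q<K, forward
Step 1:
                   E          B          M
  init         2.783    0.04506      5.928
  Δ           -1.466      2.199      1.466
  eq           1.317      2.244      7.394
  solve Keq expr → x = 0.7329; check Q = 356

[B]_eq = 2.244 M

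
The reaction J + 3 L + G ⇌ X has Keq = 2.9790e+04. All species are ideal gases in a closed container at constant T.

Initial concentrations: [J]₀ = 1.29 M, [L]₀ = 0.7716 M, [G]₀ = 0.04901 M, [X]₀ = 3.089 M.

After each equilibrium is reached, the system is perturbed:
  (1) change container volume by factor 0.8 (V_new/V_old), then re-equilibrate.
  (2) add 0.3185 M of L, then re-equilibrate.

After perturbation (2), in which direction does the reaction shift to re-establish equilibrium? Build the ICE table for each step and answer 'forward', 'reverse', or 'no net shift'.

Direction: forward

Q₀ = 106.4 vs Keq = 2.9790e+04 ⇒ Q<K, forward
Step 1:
                   J          L          G          X
  Initial       1.29     0.7716    0.04901      3.089
  Change    -0.04866     -0.146   -0.04866    0.04866
  Equil        1.241     0.6256 3.4653e-04      3.138
  solve Keq expr → x = 0.04866; check Q = 2.9790e+04
Then change container volume by factor 0.8 (V_new/V_old).
Step 2:
                   J          L          G          X
  Initial      1.552      0.782 4.3316e-04      3.922
  Change  -2.5517e-04 -7.6552e-04 -2.5517e-04 2.5517e-04
  Equil        1.551     0.7812 1.7798e-04      3.922
  solve Keq expr → x = 2.5517e-04; check Q = 2.9790e+04
Then add 0.3185 M of L.
Step 3:
                   J          L          G          X
  Initial      1.551        1.1 1.7798e-04      3.922
  Change  -1.1411e-04 -3.4233e-04 -1.1411e-04 1.1411e-04
  Equil        1.551      1.099 6.3873e-05      3.922
  solve Keq expr → x = 1.1411e-04; check Q = 2.9790e+04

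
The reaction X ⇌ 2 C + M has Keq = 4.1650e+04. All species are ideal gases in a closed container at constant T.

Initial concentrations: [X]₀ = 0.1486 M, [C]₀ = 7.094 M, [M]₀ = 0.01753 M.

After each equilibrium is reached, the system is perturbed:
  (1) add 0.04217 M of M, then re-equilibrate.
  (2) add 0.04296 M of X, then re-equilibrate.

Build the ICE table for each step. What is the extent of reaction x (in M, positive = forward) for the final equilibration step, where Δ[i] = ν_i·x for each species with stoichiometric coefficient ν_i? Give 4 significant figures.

Q₀ = 5.937 vs Keq = 4.1650e+04 ⇒ Q<K, forward
Step 1:
                  X         C         M
  init       0.1486     7.094   0.01753
  Δ         -0.1484    0.2968    0.1484
  eq      2.1759e-04     7.391    0.1659
  solve Keq expr → x = 0.1484; check Q = 4.1650e+04
Then add 0.04217 M of M.
Step 2:
                  X         C         M
  init    2.1759e-04     7.391    0.2081
  Δ       5.5225e-05 -1.1045e-04 -5.5225e-05
  eq      2.7282e-04     7.391     0.208
  solve Keq expr → x = -5.5225e-05; check Q = 4.1650e+04
Then add 0.04296 M of X.
Step 3:
                  X         C         M
  init      0.04323     7.391     0.208
  Δ         -0.0429   0.08579    0.0429
  eq      3.3676e-04     7.476    0.2509
  solve Keq expr → x = 0.0429; check Q = 4.1650e+04

x = 0.0429 M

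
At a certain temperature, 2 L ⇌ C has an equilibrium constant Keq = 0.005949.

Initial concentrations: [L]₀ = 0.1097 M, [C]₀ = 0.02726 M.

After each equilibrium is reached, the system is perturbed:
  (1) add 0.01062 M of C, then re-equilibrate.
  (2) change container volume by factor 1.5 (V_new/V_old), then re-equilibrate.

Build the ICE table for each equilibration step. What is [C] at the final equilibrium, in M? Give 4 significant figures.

Q₀ = 2.265 vs Keq = 0.005949 ⇒ Q>K, reverse
Step 1:
                  L         C
  Initial    0.1097   0.02726
  Change     0.0542   -0.0271
  Equil      0.1639 1.5981e-04
  solve Keq expr → x = -0.0271; check Q = 0.005949
Then add 0.01062 M of C.
Step 2:
                  L         C
  Initial    0.1639   0.01078
  Change    0.02115  -0.01058
  Equil      0.1851 2.0372e-04
  solve Keq expr → x = -0.01058; check Q = 0.005949
Then change container volume by factor 1.5 (V_new/V_old).
Step 3:
                  L         C
  Initial    0.1234 1.3581e-04
  Change  9.0277e-05 -4.5139e-05
  Equil      0.1235 9.0675e-05
  solve Keq expr → x = -4.5139e-05; check Q = 0.005949

[C]_eq = 9.0675e-05 M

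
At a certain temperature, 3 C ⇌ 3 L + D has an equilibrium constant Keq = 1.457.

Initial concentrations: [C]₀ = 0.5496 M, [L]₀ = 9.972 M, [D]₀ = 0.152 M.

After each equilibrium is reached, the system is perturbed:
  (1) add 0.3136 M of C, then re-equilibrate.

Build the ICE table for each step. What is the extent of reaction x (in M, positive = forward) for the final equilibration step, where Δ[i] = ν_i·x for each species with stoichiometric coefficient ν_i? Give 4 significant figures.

Q₀ = 907.9 vs Keq = 1.457 ⇒ Q>K, reverse
Step 1:
                    C           L           D
  Initial      0.5496       9.972       0.152
  Change       0.4509     -0.4509     -0.1503
  Equil         1.001       9.521    0.001691
  solve Keq expr → x = -0.1503; check Q = 1.457
Then add 0.3136 M of C.
Step 2:
                    C           L           D
  Initial       1.314       9.521    0.001691
  Change    -0.006236    0.006236    0.002079
  Equil         1.308       9.527    0.003769
  solve Keq expr → x = 0.002079; check Q = 1.457

x = 0.002079 M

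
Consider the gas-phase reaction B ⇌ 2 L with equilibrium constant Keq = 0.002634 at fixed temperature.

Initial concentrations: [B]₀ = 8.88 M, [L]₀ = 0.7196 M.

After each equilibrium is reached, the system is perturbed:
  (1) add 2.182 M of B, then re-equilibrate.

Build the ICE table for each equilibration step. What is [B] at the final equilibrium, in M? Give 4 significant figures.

[B]_eq = 11.34 M

Q₀ = 0.05831 vs Keq = 0.002634 ⇒ Q>K, reverse
Step 1:
                   B          L
  init          8.88     0.7196
  Δ           0.2821    -0.5643
  eq           9.162     0.1553
  solve Keq expr → x = -0.2821; check Q = 0.002634
Then add 2.182 M of B.
Step 2:
                   B          L
  init         11.34     0.1553
  Δ        -0.008722    0.01744
  eq           11.34     0.1728
  solve Keq expr → x = 0.008722; check Q = 0.002634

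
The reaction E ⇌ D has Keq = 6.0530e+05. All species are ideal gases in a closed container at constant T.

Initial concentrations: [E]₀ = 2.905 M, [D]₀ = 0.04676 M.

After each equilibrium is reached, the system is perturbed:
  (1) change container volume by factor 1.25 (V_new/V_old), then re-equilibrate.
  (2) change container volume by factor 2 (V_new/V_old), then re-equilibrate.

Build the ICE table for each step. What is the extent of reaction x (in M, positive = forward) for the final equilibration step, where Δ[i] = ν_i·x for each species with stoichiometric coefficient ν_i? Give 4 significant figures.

x = 0 M

Q₀ = 0.0161 vs Keq = 6.0530e+05 ⇒ Q<K, forward
Step 1:
                    E           D
  init          2.905     0.04676
  Δ            -2.905       2.905
  eq       4.8765e-06       2.952
  solve Keq expr → x = 2.905; check Q = 6.0530e+05
Then change container volume by factor 1.25 (V_new/V_old).
Step 2:
                    E           D
  init     3.9012e-06       2.361
  Δ                 0           0
  eq       3.9012e-06       2.361
  solve Keq expr → x = 0; check Q = 6.0530e+05
Then change container volume by factor 2 (V_new/V_old).
Step 3:
                    E           D
  init     1.9506e-06       1.181
  Δ                 0           0
  eq       1.9506e-06       1.181
  solve Keq expr → x = 0; check Q = 6.0530e+05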